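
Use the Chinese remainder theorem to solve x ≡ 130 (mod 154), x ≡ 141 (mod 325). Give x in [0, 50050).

32316

Write x = 130 + 154·k. Then 154·k ≡ 141 − 130 ≡ 11 (mod 325).
Need 154⁻¹ mod 325. Extended Euclid on (325, 154):
325 = 2*154 + 17
154 = 9*17 + 1
17 = 17*1 + 0
Back-substitute:
1 = 154 − 9·17
1 = −9·325 + 19·154
154⁻¹ ≡ 19 (mod 325), so k ≡ 19·11 ≡ 209 (mod 325).
x = 130 + 154·209 = 32316.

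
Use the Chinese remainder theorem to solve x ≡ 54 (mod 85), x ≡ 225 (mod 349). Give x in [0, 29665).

23259

Write x = 54 + 85·k. Then 85·k ≡ 225 − 54 ≡ 171 (mod 349).
Need 85⁻¹ mod 349. Extended Euclid on (349, 85):
349 = 4*85 + 9
85 = 9*9 + 4
9 = 2*4 + 1
4 = 4*1 + 0
Back-substitute:
1 = 9 − 2·4
1 = −2·85 + 19·9
1 = 19·349 − 78·85
85⁻¹ ≡ 271 (mod 349), so k ≡ 271·171 ≡ 273 (mod 349).
x = 54 + 85·273 = 23259.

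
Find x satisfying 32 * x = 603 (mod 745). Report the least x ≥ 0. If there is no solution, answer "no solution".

First find gcd(32, 745):
745 = 23×32 + 9
32 = 3×9 + 5
9 = 1×5 + 4
5 = 1×4 + 1
4 = 4×1 + 0
gcd = 1, so a unique solution mod 745 exists.
Back-substitute for the Bézout coefficients:
1 = 5 − 4
1 = −9 + 2·5
1 = 2·32 − 7·9
1 = −7·745 + 163·32
So 32·(163) ≡ 1 (mod 745), giving 32⁻¹ ≡ 163.
x ≡ 32⁻¹·603 ≡ 163·603 ≡ 694 (mod 745).

694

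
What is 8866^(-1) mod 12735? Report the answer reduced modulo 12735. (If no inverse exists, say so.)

3466

Run Euclid on (12735, 8866):
12735 = 1·8866 + 3869
8866 = 2·3869 + 1128
3869 = 3·1128 + 485
1128 = 2·485 + 158
485 = 3·158 + 11
158 = 14·11 + 4
11 = 2·4 + 3
4 = 1·3 + 1
3 = 3·1 + 0
Since gcd(8866, 12735) = 1, back-substitute to write 1 as a combination:
1 = 4 − 3
1 = −11 + 3·4
1 = 3·158 − 43·11
1 = −43·485 + 132·158
1 = 132·1128 − 307·485
1 = −307·3869 + 1053·1128
1 = 1053·8866 − 2413·3869
1 = −2413·12735 + 3466·8866
So 8866·3466 ≡ 1 (mod 12735).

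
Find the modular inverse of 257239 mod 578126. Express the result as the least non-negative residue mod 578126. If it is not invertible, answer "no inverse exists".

gcd(578126, 257239) by repeated division:
578126 = 2*257239 + 63648
257239 = 4*63648 + 2647
63648 = 24*2647 + 120
2647 = 22*120 + 7
120 = 17*7 + 1
7 = 7*1 + 0
Since gcd(257239, 578126) = 1, back-substitute to write 1 as a combination:
1 = 120 − 17·7
1 = −17·2647 + 375·120
1 = 375·63648 − 9017·2647
1 = −9017·257239 + 36443·63648
1 = 36443·578126 − 81903·257239
So 257239·(-81903) ≡ 1 (mod 578126), and -81903 ≡ 496223 (mod 578126).

496223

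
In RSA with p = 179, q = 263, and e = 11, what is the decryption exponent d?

12719

φ(n) = (p−1)(q−1) = 178·262 = 46636.
Need d with 11·d ≡ 1 (mod 46636). Apply the extended Euclidean algorithm:
46636 = 4239·11 + 7
11 = 1·7 + 4
7 = 1·4 + 3
4 = 1·3 + 1
3 = 3·1 + 0
Back-substitute:
1 = 4 − 3
1 = −7 + 2·4
1 = 2·11 − 3·7
1 = −3·46636 + 12719·11
So 11·12719 ≡ 1 (mod 46636), hence d = 12719.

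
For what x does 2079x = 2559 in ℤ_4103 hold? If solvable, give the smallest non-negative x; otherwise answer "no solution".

gcd(2079, 4103):
4103 = 1×2079 + 2024
2079 = 1×2024 + 55
2024 = 36×55 + 44
55 = 1×44 + 11
44 = 4×11 + 0
gcd = 11, but 11 ∤ 2559, so the congruence has no solution.

no solution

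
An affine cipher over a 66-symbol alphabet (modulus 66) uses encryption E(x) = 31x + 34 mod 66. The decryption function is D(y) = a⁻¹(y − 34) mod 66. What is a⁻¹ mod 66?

gcd(66, 31) by repeated division:
66 = 2·31 + 4
31 = 7·4 + 3
4 = 1·3 + 1
3 = 3·1 + 0
Since gcd(31, 66) = 1, back-substitute to write 1 as a combination:
1 = 4 − 3
1 = −31 + 8·4
1 = 8·66 − 17·31
So 31·(-17) ≡ 1 (mod 66), and -17 ≡ 49 (mod 66).

49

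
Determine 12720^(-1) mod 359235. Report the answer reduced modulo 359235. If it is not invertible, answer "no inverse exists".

no inverse exists

Euclidean algorithm on 359235, 12720:
359235 = 28*12720 + 3075
12720 = 4*3075 + 420
3075 = 7*420 + 135
420 = 3*135 + 15
135 = 9*15 + 0
gcd(12720, 359235) = 15 ≠ 1, so 12720 has no multiplicative inverse modulo 359235.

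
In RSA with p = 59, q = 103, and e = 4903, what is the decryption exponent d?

φ(n) = (p−1)(q−1) = 58·102 = 5916.
Need d with 4903·d ≡ 1 (mod 5916). Apply the extended Euclidean algorithm:
5916 = 1×4903 + 1013
4903 = 4×1013 + 851
1013 = 1×851 + 162
851 = 5×162 + 41
162 = 3×41 + 39
41 = 1×39 + 2
39 = 19×2 + 1
2 = 2×1 + 0
Back-substitute:
1 = 39 − 19·2
1 = −19·41 + 20·39
1 = 20·162 − 79·41
1 = −79·851 + 415·162
1 = 415·1013 − 494·851
1 = −494·4903 + 2391·1013
1 = 2391·5916 − 2885·4903
So 4903·(-2885) ≡ 1 (mod 5916), hence d ≡ -2885 ≡ 3031 (mod 5916).

3031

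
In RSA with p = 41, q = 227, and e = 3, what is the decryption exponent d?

φ(n) = (p−1)(q−1) = 40·226 = 9040.
Need d with 3·d ≡ 1 (mod 9040). Apply the extended Euclidean algorithm:
9040 = 3013*3 + 1
3 = 3*1 + 0
Back-substitute:
1 = 9040 − 3013·3
So 3·(-3013) ≡ 1 (mod 9040), hence d ≡ -3013 ≡ 6027 (mod 9040).

6027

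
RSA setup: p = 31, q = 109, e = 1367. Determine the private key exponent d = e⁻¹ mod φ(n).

φ(n) = (p−1)(q−1) = 30·108 = 3240.
Need d with 1367·d ≡ 1 (mod 3240). Apply the extended Euclidean algorithm:
3240 = 2×1367 + 506
1367 = 2×506 + 355
506 = 1×355 + 151
355 = 2×151 + 53
151 = 2×53 + 45
53 = 1×45 + 8
45 = 5×8 + 5
8 = 1×5 + 3
5 = 1×3 + 2
3 = 1×2 + 1
2 = 2×1 + 0
Back-substitute:
1 = 3 − 2
1 = −5 + 2·3
1 = 2·8 − 3·5
1 = −3·45 + 17·8
1 = 17·53 − 20·45
1 = −20·151 + 57·53
1 = 57·355 − 134·151
1 = −134·506 + 191·355
1 = 191·1367 − 516·506
1 = −516·3240 + 1223·1367
So 1367·1223 ≡ 1 (mod 3240), hence d = 1223.

1223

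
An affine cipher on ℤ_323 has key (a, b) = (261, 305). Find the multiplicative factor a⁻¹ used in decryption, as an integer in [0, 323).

gcd(323, 261) by repeated division:
323 = 1·261 + 62
261 = 4·62 + 13
62 = 4·13 + 10
13 = 1·10 + 3
10 = 3·3 + 1
3 = 3·1 + 0
gcd = 1, so the inverse exists. Back-substitute:
1 = 10 − 3·3
1 = −3·13 + 4·10
1 = 4·62 − 19·13
1 = −19·261 + 80·62
1 = 80·323 − 99·261
Hence 261⁻¹ ≡ -99 ≡ 224 (mod 323).

224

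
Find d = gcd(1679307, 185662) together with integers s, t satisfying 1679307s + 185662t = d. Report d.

Euclidean algorithm:
1679307 = 9*185662 + 8349
185662 = 22*8349 + 1984
8349 = 4*1984 + 413
1984 = 4*413 + 332
413 = 1*332 + 81
332 = 4*81 + 8
81 = 10*8 + 1
8 = 8*1 + 0
gcd(1679307, 185662) = 1.
Back-substituting:
1 = 81 − 10·8
1 = −10·332 + 41·81
1 = 41·413 − 51·332
1 = −51·1984 + 245·413
1 = 245·8349 − 1031·1984
1 = −1031·185662 + 22927·8349
1 = 22927·1679307 − 207374·185662
So 1 = (22927)·1679307 + (-207374)·185662.

1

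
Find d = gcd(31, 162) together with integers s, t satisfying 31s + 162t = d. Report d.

1

Euclidean algorithm:
162 = 5*31 + 7
31 = 4*7 + 3
7 = 2*3 + 1
3 = 3*1 + 0
gcd(31, 162) = 1.
Back-substituting:
1 = 7 − 2·3
1 = −2·31 + 9·7
1 = 9·162 − 47·31
So 1 = (9)·162 + (-47)·31.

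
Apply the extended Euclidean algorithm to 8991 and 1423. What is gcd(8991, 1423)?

Repeated division:
8991 = 6×1423 + 453
1423 = 3×453 + 64
453 = 7×64 + 5
64 = 12×5 + 4
5 = 1×4 + 1
4 = 4×1 + 0
gcd(8991, 1423) = 1.
Working backward:
1 = 5 − 4
1 = −64 + 13·5
1 = 13·453 − 92·64
1 = −92·1423 + 289·453
1 = 289·8991 − 1826·1423
So 1 = (289)·8991 + (-1826)·1423.

1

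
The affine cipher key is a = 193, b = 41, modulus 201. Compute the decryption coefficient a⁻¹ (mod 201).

25

gcd(201, 193) by repeated division:
201 = 1×193 + 8
193 = 24×8 + 1
8 = 8×1 + 0
gcd = 1, so the inverse exists. Back-substitute:
1 = 193 − 24·8
1 = −24·201 + 25·193
So 193·25 ≡ 1 (mod 201).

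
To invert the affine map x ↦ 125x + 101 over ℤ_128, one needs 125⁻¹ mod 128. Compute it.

Apply the Euclidean algorithm to 128 and 125:
128 = 1×125 + 3
125 = 41×3 + 2
3 = 1×2 + 1
2 = 2×1 + 0
The gcd is 1. Working backward:
1 = 3 − 2
1 = −125 + 42·3
1 = 42·128 − 43·125
So 125·(-43) ≡ 1 (mod 128), and -43 ≡ 85 (mod 128).

85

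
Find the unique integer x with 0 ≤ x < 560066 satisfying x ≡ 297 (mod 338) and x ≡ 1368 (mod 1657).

513381

Write x = 297 + 338·k. Then 338·k ≡ 1368 − 297 ≡ 1071 (mod 1657).
Need 338⁻¹ mod 1657. Extended Euclid on (1657, 338):
1657 = 4·338 + 305
338 = 1·305 + 33
305 = 9·33 + 8
33 = 4·8 + 1
8 = 8·1 + 0
Back-substitute:
1 = 33 − 4·8
1 = −4·305 + 37·33
1 = 37·338 − 41·305
1 = −41·1657 + 201·338
338⁻¹ ≡ 201 (mod 1657), so k ≡ 201·1071 ≡ 1518 (mod 1657).
x = 297 + 338·1518 = 513381.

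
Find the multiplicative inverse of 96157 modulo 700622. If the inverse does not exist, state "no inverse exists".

Apply the Euclidean algorithm to 700622 and 96157:
700622 = 7·96157 + 27523
96157 = 3·27523 + 13588
27523 = 2·13588 + 347
13588 = 39·347 + 55
347 = 6·55 + 17
55 = 3·17 + 4
17 = 4·4 + 1
4 = 4·1 + 0
The gcd is 1. Working backward:
1 = 17 − 4·4
1 = −4·55 + 13·17
1 = 13·347 − 82·55
1 = −82·13588 + 3211·347
1 = 3211·27523 − 6504·13588
1 = −6504·96157 + 22723·27523
1 = 22723·700622 − 165565·96157
Hence 96157⁻¹ ≡ -165565 ≡ 535057 (mod 700622).

535057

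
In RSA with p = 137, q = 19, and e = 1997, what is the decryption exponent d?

φ(n) = (p−1)(q−1) = 136·18 = 2448.
Need d with 1997·d ≡ 1 (mod 2448). Apply the extended Euclidean algorithm:
2448 = 1×1997 + 451
1997 = 4×451 + 193
451 = 2×193 + 65
193 = 2×65 + 63
65 = 1×63 + 2
63 = 31×2 + 1
2 = 2×1 + 0
Back-substitute:
1 = 63 − 31·2
1 = −31·65 + 32·63
1 = 32·193 − 95·65
1 = −95·451 + 222·193
1 = 222·1997 − 983·451
1 = −983·2448 + 1205·1997
So 1997·1205 ≡ 1 (mod 2448), hence d = 1205.

1205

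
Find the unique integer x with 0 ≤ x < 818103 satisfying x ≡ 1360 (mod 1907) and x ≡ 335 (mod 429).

Write x = 1360 + 1907·k. Then 1907·k ≡ 335 − 1360 ≡ 262 (mod 429).
Need 1907⁻¹ mod 429. Extended Euclid on (429, 191):
429 = 2×191 + 47
191 = 4×47 + 3
47 = 15×3 + 2
3 = 1×2 + 1
2 = 2×1 + 0
Back-substitute:
1 = 3 − 2
1 = −47 + 16·3
1 = 16·191 − 65·47
1 = −65·429 + 146·191
1907⁻¹ ≡ 146 (mod 429), so k ≡ 146·262 ≡ 71 (mod 429).
x = 1360 + 1907·71 = 136757.

136757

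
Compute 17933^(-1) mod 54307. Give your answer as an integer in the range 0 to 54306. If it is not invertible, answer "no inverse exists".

gcd(54307, 17933) by repeated division:
54307 = 3*17933 + 508
17933 = 35*508 + 153
508 = 3*153 + 49
153 = 3*49 + 6
49 = 8*6 + 1
6 = 6*1 + 0
gcd = 1, so the inverse exists. Back-substitute:
1 = 49 − 8·6
1 = −8·153 + 25·49
1 = 25·508 − 83·153
1 = −83·17933 + 2930·508
1 = 2930·54307 − 8873·17933
Thus 17933·(-8873) ≡ 1 (mod 54307); reducing, -8873 mod 54307 = 45434.

45434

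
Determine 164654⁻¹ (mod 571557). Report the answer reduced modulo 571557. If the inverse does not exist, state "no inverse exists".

Compute gcd(164654, 571557):
571557 = 3×164654 + 77595
164654 = 2×77595 + 9464
77595 = 8×9464 + 1883
9464 = 5×1883 + 49
1883 = 38×49 + 21
49 = 2×21 + 7
21 = 3×7 + 0
Since gcd = 7 > 1, 164654 is not a unit mod 571557.

no inverse exists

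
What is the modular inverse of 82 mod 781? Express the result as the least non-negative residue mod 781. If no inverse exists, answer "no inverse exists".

581

Run Euclid on (781, 82):
781 = 9·82 + 43
82 = 1·43 + 39
43 = 1·39 + 4
39 = 9·4 + 3
4 = 1·3 + 1
3 = 3·1 + 0
gcd = 1, so the inverse exists. Back-substitute:
1 = 4 − 3
1 = −39 + 10·4
1 = 10·43 − 11·39
1 = −11·82 + 21·43
1 = 21·781 − 200·82
So 82·(-200) ≡ 1 (mod 781), and -200 ≡ 581 (mod 781).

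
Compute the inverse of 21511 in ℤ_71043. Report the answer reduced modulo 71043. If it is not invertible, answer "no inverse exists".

no inverse exists

Euclidean algorithm on 71043, 21511:
71043 = 3×21511 + 6510
21511 = 3×6510 + 1981
6510 = 3×1981 + 567
1981 = 3×567 + 280
567 = 2×280 + 7
280 = 40×7 + 0
gcd(21511, 71043) = 7 ≠ 1, so 21511 has no multiplicative inverse modulo 71043.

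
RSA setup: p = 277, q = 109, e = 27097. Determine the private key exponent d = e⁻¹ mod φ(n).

φ(n) = (p−1)(q−1) = 276·108 = 29808.
Need d with 27097·d ≡ 1 (mod 29808). Apply the extended Euclidean algorithm:
29808 = 1·27097 + 2711
27097 = 9·2711 + 2698
2711 = 1·2698 + 13
2698 = 207·13 + 7
13 = 1·7 + 6
7 = 1·6 + 1
6 = 6·1 + 0
Back-substitute:
1 = 7 − 6
1 = −13 + 2·7
1 = 2·2698 − 415·13
1 = −415·2711 + 417·2698
1 = 417·27097 − 4168·2711
1 = −4168·29808 + 4585·27097
So 27097·4585 ≡ 1 (mod 29808), hence d = 4585.

4585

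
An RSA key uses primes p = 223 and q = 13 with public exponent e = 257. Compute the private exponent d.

φ(n) = (p−1)(q−1) = 222·12 = 2664.
Need d with 257·d ≡ 1 (mod 2664). Apply the extended Euclidean algorithm:
2664 = 10·257 + 94
257 = 2·94 + 69
94 = 1·69 + 25
69 = 2·25 + 19
25 = 1·19 + 6
19 = 3·6 + 1
6 = 6·1 + 0
Back-substitute:
1 = 19 − 3·6
1 = −3·25 + 4·19
1 = 4·69 − 11·25
1 = −11·94 + 15·69
1 = 15·257 − 41·94
1 = −41·2664 + 425·257
So 257·425 ≡ 1 (mod 2664), hence d = 425.

425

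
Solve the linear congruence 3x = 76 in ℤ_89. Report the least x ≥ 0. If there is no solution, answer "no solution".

First find gcd(3, 89):
89 = 29·3 + 2
3 = 1·2 + 1
2 = 2·1 + 0
gcd = 1, so a unique solution mod 89 exists.
Back-substitute for the Bézout coefficients:
1 = 3 − 2
1 = −89 + 30·3
So 3·(30) ≡ 1 (mod 89), giving 3⁻¹ ≡ 30.
x ≡ 3⁻¹·76 ≡ 30·76 ≡ 55 (mod 89).

55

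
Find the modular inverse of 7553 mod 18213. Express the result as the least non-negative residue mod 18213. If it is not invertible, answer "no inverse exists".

no inverse exists

Euclidean algorithm on 18213, 7553:
18213 = 2×7553 + 3107
7553 = 2×3107 + 1339
3107 = 2×1339 + 429
1339 = 3×429 + 52
429 = 8×52 + 13
52 = 4×13 + 0
Since gcd = 13 > 1, 7553 is not a unit mod 18213.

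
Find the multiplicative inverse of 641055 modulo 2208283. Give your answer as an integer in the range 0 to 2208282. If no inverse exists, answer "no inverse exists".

Extended Euclidean algorithm:
2208283 = 3*641055 + 285118
641055 = 2*285118 + 70819
285118 = 4*70819 + 1842
70819 = 38*1842 + 823
1842 = 2*823 + 196
823 = 4*196 + 39
196 = 5*39 + 1
39 = 39*1 + 0
The gcd is 1. Working backward:
1 = 196 − 5·39
1 = −5·823 + 21·196
1 = 21·1842 − 47·823
1 = −47·70819 + 1807·1842
1 = 1807·285118 − 7275·70819
1 = −7275·641055 + 16357·285118
1 = 16357·2208283 − 56346·641055
Thus 641055·(-56346) ≡ 1 (mod 2208283); reducing, -56346 mod 2208283 = 2151937.

2151937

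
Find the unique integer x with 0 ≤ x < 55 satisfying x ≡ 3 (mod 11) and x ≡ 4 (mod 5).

14

Write x = 3 + 11·k. Then 11·k ≡ 4 − 3 ≡ 1 (mod 5).
Need 11⁻¹ mod 5. Extended Euclid on (5, 1):
5 = 5*1 + 0
11⁻¹ ≡ 1 (mod 5), so k ≡ 1·1 ≡ 1 (mod 5).
x = 3 + 11·1 = 14.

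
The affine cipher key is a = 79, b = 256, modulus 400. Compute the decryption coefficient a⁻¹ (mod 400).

Run Euclid on (400, 79):
400 = 5×79 + 5
79 = 15×5 + 4
5 = 1×4 + 1
4 = 4×1 + 0
gcd = 1, so the inverse exists. Back-substitute:
1 = 5 − 4
1 = −79 + 16·5
1 = 16·400 − 81·79
So 79·(-81) ≡ 1 (mod 400), and -81 ≡ 319 (mod 400).

319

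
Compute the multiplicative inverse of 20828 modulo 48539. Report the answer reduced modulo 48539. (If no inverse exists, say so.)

37150

Apply the Euclidean algorithm to 48539 and 20828:
48539 = 2·20828 + 6883
20828 = 3·6883 + 179
6883 = 38·179 + 81
179 = 2·81 + 17
81 = 4·17 + 13
17 = 1·13 + 4
13 = 3·4 + 1
4 = 4·1 + 0
Since gcd(20828, 48539) = 1, back-substitute to write 1 as a combination:
1 = 13 − 3·4
1 = −3·17 + 4·13
1 = 4·81 − 19·17
1 = −19·179 + 42·81
1 = 42·6883 − 1615·179
1 = −1615·20828 + 4887·6883
1 = 4887·48539 − 11389·20828
So 20828·(-11389) ≡ 1 (mod 48539), and -11389 ≡ 37150 (mod 48539).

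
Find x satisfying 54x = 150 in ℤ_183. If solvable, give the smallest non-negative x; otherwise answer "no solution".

First find gcd(54, 183):
183 = 3*54 + 21
54 = 2*21 + 12
21 = 1*12 + 9
12 = 1*9 + 3
9 = 3*3 + 0
gcd = 3 and 3 | 150, so solutions exist. Divide through by 3: 18x ≡ 50 (mod 61).
Now find 18⁻¹ mod 61:
61 = 3·18 + 7
18 = 2·7 + 4
7 = 1·4 + 3
4 = 1·3 + 1
3 = 3·1 + 0
Back-substitute:
1 = 4 − 3
1 = −7 + 2·4
1 = 2·18 − 5·7
1 = −5·61 + 17·18
So 18⁻¹ ≡ 17 (mod 61).
Then x ≡ 17·50 ≡ 57 (mod 61); the smallest non-negative solution is x = 57.

57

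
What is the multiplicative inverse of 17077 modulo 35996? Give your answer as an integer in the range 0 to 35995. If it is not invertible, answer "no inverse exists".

30153

Extended Euclidean algorithm:
35996 = 2*17077 + 1842
17077 = 9*1842 + 499
1842 = 3*499 + 345
499 = 1*345 + 154
345 = 2*154 + 37
154 = 4*37 + 6
37 = 6*6 + 1
6 = 6*1 + 0
gcd = 1, so the inverse exists. Back-substitute:
1 = 37 − 6·6
1 = −6·154 + 25·37
1 = 25·345 − 56·154
1 = −56·499 + 81·345
1 = 81·1842 − 299·499
1 = −299·17077 + 2772·1842
1 = 2772·35996 − 5843·17077
Hence 17077⁻¹ ≡ -5843 ≡ 30153 (mod 35996).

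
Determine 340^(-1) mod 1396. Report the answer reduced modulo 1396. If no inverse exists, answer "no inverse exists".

Compute gcd(340, 1396):
1396 = 4×340 + 36
340 = 9×36 + 16
36 = 2×16 + 4
16 = 4×4 + 0
Since gcd = 4 > 1, 340 is not a unit mod 1396.

no inverse exists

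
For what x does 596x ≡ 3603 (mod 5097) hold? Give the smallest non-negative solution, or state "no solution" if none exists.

1725

First find gcd(596, 5097):
5097 = 8·596 + 329
596 = 1·329 + 267
329 = 1·267 + 62
267 = 4·62 + 19
62 = 3·19 + 5
19 = 3·5 + 4
5 = 1·4 + 1
4 = 4·1 + 0
gcd = 1, so a unique solution mod 5097 exists.
Back-substitute for the Bézout coefficients:
1 = 5 − 4
1 = −19 + 4·5
1 = 4·62 − 13·19
1 = −13·267 + 56·62
1 = 56·329 − 69·267
1 = −69·596 + 125·329
1 = 125·5097 − 1069·596
So 596·(-1069) ≡ 1 (mod 5097), giving 596⁻¹ ≡ 4028.
x ≡ 596⁻¹·3603 ≡ 4028·3603 ≡ 1725 (mod 5097).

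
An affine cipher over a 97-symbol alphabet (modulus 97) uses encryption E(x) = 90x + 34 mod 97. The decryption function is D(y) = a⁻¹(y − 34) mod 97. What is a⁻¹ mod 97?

83

gcd(97, 90) by repeated division:
97 = 1·90 + 7
90 = 12·7 + 6
7 = 1·6 + 1
6 = 6·1 + 0
gcd = 1, so the inverse exists. Back-substitute:
1 = 7 − 6
1 = −90 + 13·7
1 = 13·97 − 14·90
Hence 90⁻¹ ≡ -14 ≡ 83 (mod 97).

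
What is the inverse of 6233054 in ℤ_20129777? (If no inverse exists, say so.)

4999663

Apply the Euclidean algorithm to 20129777 and 6233054:
20129777 = 3×6233054 + 1430615
6233054 = 4×1430615 + 510594
1430615 = 2×510594 + 409427
510594 = 1×409427 + 101167
409427 = 4×101167 + 4759
101167 = 21×4759 + 1228
4759 = 3×1228 + 1075
1228 = 1×1075 + 153
1075 = 7×153 + 4
153 = 38×4 + 1
4 = 4×1 + 0
The gcd is 1. Working backward:
1 = 153 − 38·4
1 = −38·1075 + 267·153
1 = 267·1228 − 305·1075
1 = −305·4759 + 1182·1228
1 = 1182·101167 − 25127·4759
1 = −25127·409427 + 101690·101167
1 = 101690·510594 − 126817·409427
1 = −126817·1430615 + 355324·510594
1 = 355324·6233054 − 1548113·1430615
1 = −1548113·20129777 + 4999663·6233054
So 6233054·4999663 ≡ 1 (mod 20129777).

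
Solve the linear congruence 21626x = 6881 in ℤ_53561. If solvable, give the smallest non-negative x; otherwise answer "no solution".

First find gcd(21626, 53561):
53561 = 2·21626 + 10309
21626 = 2·10309 + 1008
10309 = 10·1008 + 229
1008 = 4·229 + 92
229 = 2·92 + 45
92 = 2·45 + 2
45 = 22·2 + 1
2 = 2·1 + 0
gcd = 1, so a unique solution mod 53561 exists.
Back-substitute for the Bézout coefficients:
1 = 45 − 22·2
1 = −22·92 + 45·45
1 = 45·229 − 112·92
1 = −112·1008 + 493·229
1 = 493·10309 − 5042·1008
1 = −5042·21626 + 10577·10309
1 = 10577·53561 − 26196·21626
So 21626·(-26196) ≡ 1 (mod 53561), giving 21626⁻¹ ≡ 27365.
x ≡ 21626⁻¹·6881 ≡ 27365·6881 ≡ 31650 (mod 53561).

31650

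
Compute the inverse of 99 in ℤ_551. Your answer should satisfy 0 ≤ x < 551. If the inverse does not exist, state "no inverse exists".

423

Run Euclid on (551, 99):
551 = 5·99 + 56
99 = 1·56 + 43
56 = 1·43 + 13
43 = 3·13 + 4
13 = 3·4 + 1
4 = 4·1 + 0
Since gcd(99, 551) = 1, back-substitute to write 1 as a combination:
1 = 13 − 3·4
1 = −3·43 + 10·13
1 = 10·56 − 13·43
1 = −13·99 + 23·56
1 = 23·551 − 128·99
Hence 99⁻¹ ≡ -128 ≡ 423 (mod 551).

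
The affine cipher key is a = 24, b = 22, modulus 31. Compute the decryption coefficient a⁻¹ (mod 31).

gcd(31, 24) by repeated division:
31 = 1×24 + 7
24 = 3×7 + 3
7 = 2×3 + 1
3 = 3×1 + 0
Since gcd(24, 31) = 1, back-substitute to write 1 as a combination:
1 = 7 − 2·3
1 = −2·24 + 7·7
1 = 7·31 − 9·24
Hence 24⁻¹ ≡ -9 ≡ 22 (mod 31).

22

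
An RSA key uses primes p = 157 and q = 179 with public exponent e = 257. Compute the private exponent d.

11561

φ(n) = (p−1)(q−1) = 156·178 = 27768.
Need d with 257·d ≡ 1 (mod 27768). Apply the extended Euclidean algorithm:
27768 = 108·257 + 12
257 = 21·12 + 5
12 = 2·5 + 2
5 = 2·2 + 1
2 = 2·1 + 0
Back-substitute:
1 = 5 − 2·2
1 = −2·12 + 5·5
1 = 5·257 − 107·12
1 = −107·27768 + 11561·257
So 257·11561 ≡ 1 (mod 27768), hence d = 11561.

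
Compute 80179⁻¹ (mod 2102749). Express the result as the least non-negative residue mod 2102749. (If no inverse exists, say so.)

no inverse exists

Compute gcd(80179, 2102749):
2102749 = 26×80179 + 18095
80179 = 4×18095 + 7799
18095 = 2×7799 + 2497
7799 = 3×2497 + 308
2497 = 8×308 + 33
308 = 9×33 + 11
33 = 3×11 + 0
gcd(80179, 2102749) = 11 ≠ 1, so 80179 has no multiplicative inverse modulo 2102749.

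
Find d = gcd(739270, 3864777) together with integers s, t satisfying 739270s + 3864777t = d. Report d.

7

Repeated division:
3864777 = 5×739270 + 168427
739270 = 4×168427 + 65562
168427 = 2×65562 + 37303
65562 = 1×37303 + 28259
37303 = 1×28259 + 9044
28259 = 3×9044 + 1127
9044 = 8×1127 + 28
1127 = 40×28 + 7
28 = 4×7 + 0
gcd(739270, 3864777) = 7.
Express as a combination:
7 = 1127 − 40·28
7 = −40·9044 + 321·1127
7 = 321·28259 − 1003·9044
7 = −1003·37303 + 1324·28259
7 = 1324·65562 − 2327·37303
7 = −2327·168427 + 5978·65562
7 = 5978·739270 − 26239·168427
7 = −26239·3864777 + 137173·739270
So 7 = (-26239)·3864777 + (137173)·739270.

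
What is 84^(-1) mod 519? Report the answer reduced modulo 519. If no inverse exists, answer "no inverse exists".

no inverse exists

Compute gcd(84, 519):
519 = 6×84 + 15
84 = 5×15 + 9
15 = 1×9 + 6
9 = 1×6 + 3
6 = 2×3 + 0
Since gcd = 3 > 1, 84 is not a unit mod 519.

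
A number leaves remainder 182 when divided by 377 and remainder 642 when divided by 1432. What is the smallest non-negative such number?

378690

Write x = 182 + 377·k. Then 377·k ≡ 642 − 182 ≡ 460 (mod 1432).
Need 377⁻¹ mod 1432. Extended Euclid on (1432, 377):
1432 = 3×377 + 301
377 = 1×301 + 76
301 = 3×76 + 73
76 = 1×73 + 3
73 = 24×3 + 1
3 = 3×1 + 0
Back-substitute:
1 = 73 − 24·3
1 = −24·76 + 25·73
1 = 25·301 − 99·76
1 = −99·377 + 124·301
1 = 124·1432 − 471·377
377⁻¹ ≡ 961 (mod 1432), so k ≡ 961·460 ≡ 1004 (mod 1432).
x = 182 + 377·1004 = 378690.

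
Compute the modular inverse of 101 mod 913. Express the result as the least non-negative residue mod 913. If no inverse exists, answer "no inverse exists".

226

Run Euclid on (913, 101):
913 = 9×101 + 4
101 = 25×4 + 1
4 = 4×1 + 0
Since gcd(101, 913) = 1, back-substitute to write 1 as a combination:
1 = 101 − 25·4
1 = −25·913 + 226·101
So 101·226 ≡ 1 (mod 913).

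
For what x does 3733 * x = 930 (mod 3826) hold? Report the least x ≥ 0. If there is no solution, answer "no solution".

First find gcd(3733, 3826):
3826 = 1×3733 + 93
3733 = 40×93 + 13
93 = 7×13 + 2
13 = 6×2 + 1
2 = 2×1 + 0
gcd = 1, so a unique solution mod 3826 exists.
Back-substitute for the Bézout coefficients:
1 = 13 − 6·2
1 = −6·93 + 43·13
1 = 43·3733 − 1726·93
1 = −1726·3826 + 1769·3733
So 3733·(1769) ≡ 1 (mod 3826), giving 3733⁻¹ ≡ 1769.
x ≡ 3733⁻¹·930 ≡ 1769·930 ≡ 3816 (mod 3826).

3816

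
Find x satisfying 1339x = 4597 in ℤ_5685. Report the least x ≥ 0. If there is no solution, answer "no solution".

5128

First find gcd(1339, 5685):
5685 = 4·1339 + 329
1339 = 4·329 + 23
329 = 14·23 + 7
23 = 3·7 + 2
7 = 3·2 + 1
2 = 2·1 + 0
gcd = 1, so a unique solution mod 5685 exists.
Back-substitute for the Bézout coefficients:
1 = 7 − 3·2
1 = −3·23 + 10·7
1 = 10·329 − 143·23
1 = −143·1339 + 582·329
1 = 582·5685 − 2471·1339
So 1339·(-2471) ≡ 1 (mod 5685), giving 1339⁻¹ ≡ 3214.
x ≡ 1339⁻¹·4597 ≡ 3214·4597 ≡ 5128 (mod 5685).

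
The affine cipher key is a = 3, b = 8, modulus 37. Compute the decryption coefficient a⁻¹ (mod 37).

25

gcd(37, 3) by repeated division:
37 = 12×3 + 1
3 = 3×1 + 0
gcd = 1, so the inverse exists. Back-substitute:
1 = 37 − 12·3
Thus 3·(-12) ≡ 1 (mod 37); reducing, -12 mod 37 = 25.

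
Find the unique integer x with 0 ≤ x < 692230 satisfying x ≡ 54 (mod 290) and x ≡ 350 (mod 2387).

506394

Write x = 54 + 290·k. Then 290·k ≡ 350 − 54 ≡ 296 (mod 2387).
Need 290⁻¹ mod 2387. Extended Euclid on (2387, 290):
2387 = 8×290 + 67
290 = 4×67 + 22
67 = 3×22 + 1
22 = 22×1 + 0
Back-substitute:
1 = 67 − 3·22
1 = −3·290 + 13·67
1 = 13·2387 − 107·290
290⁻¹ ≡ 2280 (mod 2387), so k ≡ 2280·296 ≡ 1746 (mod 2387).
x = 54 + 290·1746 = 506394.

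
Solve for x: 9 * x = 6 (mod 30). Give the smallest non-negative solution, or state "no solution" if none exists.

First find gcd(9, 30):
30 = 3*9 + 3
9 = 3*3 + 0
gcd = 3 and 3 | 6, so solutions exist. Divide through by 3: 3x ≡ 2 (mod 10).
Now find 3⁻¹ mod 10:
10 = 3*3 + 1
3 = 3*1 + 0
Back-substitute:
1 = 10 − 3·3
So 3·(-3) ≡ 1 (mod 10), i.e. 3⁻¹ ≡ 7.
Then x ≡ 7·2 ≡ 4 (mod 10); the smallest non-negative solution is x = 4.

4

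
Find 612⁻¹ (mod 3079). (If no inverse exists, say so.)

Apply the Euclidean algorithm to 3079 and 612:
3079 = 5*612 + 19
612 = 32*19 + 4
19 = 4*4 + 3
4 = 1*3 + 1
3 = 3*1 + 0
Since gcd(612, 3079) = 1, back-substitute to write 1 as a combination:
1 = 4 − 3
1 = −19 + 5·4
1 = 5·612 − 161·19
1 = −161·3079 + 810·612
So 612·810 ≡ 1 (mod 3079).

810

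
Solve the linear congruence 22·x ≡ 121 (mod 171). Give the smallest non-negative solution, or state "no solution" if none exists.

First find gcd(22, 171):
171 = 7·22 + 17
22 = 1·17 + 5
17 = 3·5 + 2
5 = 2·2 + 1
2 = 2·1 + 0
gcd = 1, so a unique solution mod 171 exists.
Back-substitute for the Bézout coefficients:
1 = 5 − 2·2
1 = −2·17 + 7·5
1 = 7·22 − 9·17
1 = −9·171 + 70·22
So 22·(70) ≡ 1 (mod 171), giving 22⁻¹ ≡ 70.
x ≡ 22⁻¹·121 ≡ 70·121 ≡ 91 (mod 171).

91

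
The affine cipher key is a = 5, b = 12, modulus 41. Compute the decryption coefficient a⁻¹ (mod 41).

33

Run Euclid on (41, 5):
41 = 8*5 + 1
5 = 5*1 + 0
The gcd is 1. Working backward:
1 = 41 − 8·5
Hence 5⁻¹ ≡ -8 ≡ 33 (mod 41).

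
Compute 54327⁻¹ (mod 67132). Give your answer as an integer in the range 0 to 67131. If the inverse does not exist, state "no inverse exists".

Compute gcd(54327, 67132):
67132 = 1·54327 + 12805
54327 = 4·12805 + 3107
12805 = 4·3107 + 377
3107 = 8·377 + 91
377 = 4·91 + 13
91 = 7·13 + 0
The gcd is 13, not 1, hence no inverse exists.

no inverse exists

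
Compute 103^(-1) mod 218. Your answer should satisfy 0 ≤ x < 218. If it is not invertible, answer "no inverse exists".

127

Extended Euclidean algorithm:
218 = 2*103 + 12
103 = 8*12 + 7
12 = 1*7 + 5
7 = 1*5 + 2
5 = 2*2 + 1
2 = 2*1 + 0
Since gcd(103, 218) = 1, back-substitute to write 1 as a combination:
1 = 5 − 2·2
1 = −2·7 + 3·5
1 = 3·12 − 5·7
1 = −5·103 + 43·12
1 = 43·218 − 91·103
Hence 103⁻¹ ≡ -91 ≡ 127 (mod 218).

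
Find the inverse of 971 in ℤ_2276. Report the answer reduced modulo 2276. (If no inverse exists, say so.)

1615

Extended Euclidean algorithm:
2276 = 2×971 + 334
971 = 2×334 + 303
334 = 1×303 + 31
303 = 9×31 + 24
31 = 1×24 + 7
24 = 3×7 + 3
7 = 2×3 + 1
3 = 3×1 + 0
Since gcd(971, 2276) = 1, back-substitute to write 1 as a combination:
1 = 7 − 2·3
1 = −2·24 + 7·7
1 = 7·31 − 9·24
1 = −9·303 + 88·31
1 = 88·334 − 97·303
1 = −97·971 + 282·334
1 = 282·2276 − 661·971
So 971·(-661) ≡ 1 (mod 2276), and -661 ≡ 1615 (mod 2276).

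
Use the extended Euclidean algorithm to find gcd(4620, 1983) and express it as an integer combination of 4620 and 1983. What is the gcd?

Apply Euclid's algorithm to 4620 and 1983:
4620 = 2×1983 + 654
1983 = 3×654 + 21
654 = 31×21 + 3
21 = 7×3 + 0
gcd(4620, 1983) = 3.
Working backward:
3 = 654 − 31·21
3 = −31·1983 + 94·654
3 = 94·4620 − 219·1983
So 3 = (94)·4620 + (-219)·1983.

3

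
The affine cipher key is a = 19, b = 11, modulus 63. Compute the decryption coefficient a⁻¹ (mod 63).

gcd(63, 19) by repeated division:
63 = 3*19 + 6
19 = 3*6 + 1
6 = 6*1 + 0
The gcd is 1. Working backward:
1 = 19 − 3·6
1 = −3·63 + 10·19
So 19·10 ≡ 1 (mod 63).

10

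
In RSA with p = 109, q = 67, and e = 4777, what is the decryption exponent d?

4657

φ(n) = (p−1)(q−1) = 108·66 = 7128.
Need d with 4777·d ≡ 1 (mod 7128). Apply the extended Euclidean algorithm:
7128 = 1·4777 + 2351
4777 = 2·2351 + 75
2351 = 31·75 + 26
75 = 2·26 + 23
26 = 1·23 + 3
23 = 7·3 + 2
3 = 1·2 + 1
2 = 2·1 + 0
Back-substitute:
1 = 3 − 2
1 = −23 + 8·3
1 = 8·26 − 9·23
1 = −9·75 + 26·26
1 = 26·2351 − 815·75
1 = −815·4777 + 1656·2351
1 = 1656·7128 − 2471·4777
So 4777·(-2471) ≡ 1 (mod 7128), hence d ≡ -2471 ≡ 4657 (mod 7128).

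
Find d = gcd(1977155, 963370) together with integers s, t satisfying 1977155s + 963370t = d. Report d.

5

Euclidean algorithm:
1977155 = 2*963370 + 50415
963370 = 19*50415 + 5485
50415 = 9*5485 + 1050
5485 = 5*1050 + 235
1050 = 4*235 + 110
235 = 2*110 + 15
110 = 7*15 + 5
15 = 3*5 + 0
gcd(1977155, 963370) = 5.
Working backward:
5 = 110 − 7·15
5 = −7·235 + 15·110
5 = 15·1050 − 67·235
5 = −67·5485 + 350·1050
5 = 350·50415 − 3217·5485
5 = −3217·963370 + 61473·50415
5 = 61473·1977155 − 126163·963370
So 5 = (61473)·1977155 + (-126163)·963370.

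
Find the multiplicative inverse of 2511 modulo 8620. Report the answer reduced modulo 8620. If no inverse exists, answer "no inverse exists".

6011

Run Euclid on (8620, 2511):
8620 = 3·2511 + 1087
2511 = 2·1087 + 337
1087 = 3·337 + 76
337 = 4·76 + 33
76 = 2·33 + 10
33 = 3·10 + 3
10 = 3·3 + 1
3 = 3·1 + 0
The gcd is 1. Working backward:
1 = 10 − 3·3
1 = −3·33 + 10·10
1 = 10·76 − 23·33
1 = −23·337 + 102·76
1 = 102·1087 − 329·337
1 = −329·2511 + 760·1087
1 = 760·8620 − 2609·2511
Thus 2511·(-2609) ≡ 1 (mod 8620); reducing, -2609 mod 8620 = 6011.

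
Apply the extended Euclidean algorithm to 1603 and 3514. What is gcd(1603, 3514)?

7

Euclidean algorithm:
3514 = 2*1603 + 308
1603 = 5*308 + 63
308 = 4*63 + 56
63 = 1*56 + 7
56 = 8*7 + 0
gcd(1603, 3514) = 7.
Back-substituting:
7 = 63 − 56
7 = −308 + 5·63
7 = 5·1603 − 26·308
7 = −26·3514 + 57·1603
So 7 = (-26)·3514 + (57)·1603.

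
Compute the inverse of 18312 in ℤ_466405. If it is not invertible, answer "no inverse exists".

446513

Extended Euclidean algorithm:
466405 = 25×18312 + 8605
18312 = 2×8605 + 1102
8605 = 7×1102 + 891
1102 = 1×891 + 211
891 = 4×211 + 47
211 = 4×47 + 23
47 = 2×23 + 1
23 = 23×1 + 0
The gcd is 1. Working backward:
1 = 47 − 2·23
1 = −2·211 + 9·47
1 = 9·891 − 38·211
1 = −38·1102 + 47·891
1 = 47·8605 − 367·1102
1 = −367·18312 + 781·8605
1 = 781·466405 − 19892·18312
Hence 18312⁻¹ ≡ -19892 ≡ 446513 (mod 466405).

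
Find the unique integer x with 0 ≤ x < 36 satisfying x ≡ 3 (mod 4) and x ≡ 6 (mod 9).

15

Write x = 3 + 4·k. Then 4·k ≡ 6 − 3 ≡ 3 (mod 9).
Need 4⁻¹ mod 9. Extended Euclid on (9, 4):
9 = 2×4 + 1
4 = 4×1 + 0
Back-substitute:
1 = 9 − 2·4
4⁻¹ ≡ 7 (mod 9), so k ≡ 7·3 ≡ 3 (mod 9).
x = 3 + 4·3 = 15.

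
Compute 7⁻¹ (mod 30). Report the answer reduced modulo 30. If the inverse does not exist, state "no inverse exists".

Apply the Euclidean algorithm to 30 and 7:
30 = 4×7 + 2
7 = 3×2 + 1
2 = 2×1 + 0
gcd = 1, so the inverse exists. Back-substitute:
1 = 7 − 3·2
1 = −3·30 + 13·7
So 7·13 ≡ 1 (mod 30).

13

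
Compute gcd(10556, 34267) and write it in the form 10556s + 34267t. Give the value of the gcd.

Apply Euclid's algorithm to 34267 and 10556:
34267 = 3·10556 + 2599
10556 = 4·2599 + 160
2599 = 16·160 + 39
160 = 4·39 + 4
39 = 9·4 + 3
4 = 1·3 + 1
3 = 3·1 + 0
gcd(10556, 34267) = 1.
Working backward:
1 = 4 − 3
1 = −39 + 10·4
1 = 10·160 − 41·39
1 = −41·2599 + 666·160
1 = 666·10556 − 2705·2599
1 = −2705·34267 + 8781·10556
So 1 = (-2705)·34267 + (8781)·10556.

1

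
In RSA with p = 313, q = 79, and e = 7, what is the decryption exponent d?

φ(n) = (p−1)(q−1) = 312·78 = 24336.
Need d with 7·d ≡ 1 (mod 24336). Apply the extended Euclidean algorithm:
24336 = 3476×7 + 4
7 = 1×4 + 3
4 = 1×3 + 1
3 = 3×1 + 0
Back-substitute:
1 = 4 − 3
1 = −7 + 2·4
1 = 2·24336 − 6953·7
So 7·(-6953) ≡ 1 (mod 24336), hence d ≡ -6953 ≡ 17383 (mod 24336).

17383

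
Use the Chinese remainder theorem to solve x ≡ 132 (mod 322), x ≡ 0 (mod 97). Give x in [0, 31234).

Write x = 132 + 322·k. Then 322·k ≡ 0 − 132 ≡ 62 (mod 97).
Need 322⁻¹ mod 97. Extended Euclid on (97, 31):
97 = 3·31 + 4
31 = 7·4 + 3
4 = 1·3 + 1
3 = 3·1 + 0
Back-substitute:
1 = 4 − 3
1 = −31 + 8·4
1 = 8·97 − 25·31
322⁻¹ ≡ 72 (mod 97), so k ≡ 72·62 ≡ 2 (mod 97).
x = 132 + 322·2 = 776.

776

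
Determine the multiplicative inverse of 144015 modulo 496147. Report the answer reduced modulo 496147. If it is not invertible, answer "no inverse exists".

Extended Euclidean algorithm:
496147 = 3*144015 + 64102
144015 = 2*64102 + 15811
64102 = 4*15811 + 858
15811 = 18*858 + 367
858 = 2*367 + 124
367 = 2*124 + 119
124 = 1*119 + 5
119 = 23*5 + 4
5 = 1*4 + 1
4 = 4*1 + 0
gcd = 1, so the inverse exists. Back-substitute:
1 = 5 − 4
1 = −119 + 24·5
1 = 24·124 − 25·119
1 = −25·367 + 74·124
1 = 74·858 − 173·367
1 = −173·15811 + 3188·858
1 = 3188·64102 − 12925·15811
1 = −12925·144015 + 29038·64102
1 = 29038·496147 − 100039·144015
So 144015·(-100039) ≡ 1 (mod 496147), and -100039 ≡ 396108 (mod 496147).

396108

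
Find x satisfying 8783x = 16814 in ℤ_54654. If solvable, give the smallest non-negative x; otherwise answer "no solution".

First find gcd(8783, 54654):
54654 = 6*8783 + 1956
8783 = 4*1956 + 959
1956 = 2*959 + 38
959 = 25*38 + 9
38 = 4*9 + 2
9 = 4*2 + 1
2 = 2*1 + 0
gcd = 1, so a unique solution mod 54654 exists.
Back-substitute for the Bézout coefficients:
1 = 9 − 4·2
1 = −4·38 + 17·9
1 = 17·959 − 429·38
1 = −429·1956 + 875·959
1 = 875·8783 − 3929·1956
1 = −3929·54654 + 24449·8783
So 8783·(24449) ≡ 1 (mod 54654), giving 8783⁻¹ ≡ 24449.
x ≡ 8783⁻¹·16814 ≡ 24449·16814 ≡ 32752 (mod 54654).

32752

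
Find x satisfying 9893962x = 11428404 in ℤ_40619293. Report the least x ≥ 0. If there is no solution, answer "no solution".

First find gcd(9893962, 40619293):
40619293 = 4*9893962 + 1043445
9893962 = 9*1043445 + 502957
1043445 = 2*502957 + 37531
502957 = 13*37531 + 15054
37531 = 2*15054 + 7423
15054 = 2*7423 + 208
7423 = 35*208 + 143
208 = 1*143 + 65
143 = 2*65 + 13
65 = 5*13 + 0
gcd = 13 and 13 | 11428404, so solutions exist. Divide through by 13: 761074x ≡ 879108 (mod 3124561).
Now find 761074⁻¹ mod 3124561:
3124561 = 4·761074 + 80265
761074 = 9·80265 + 38689
80265 = 2·38689 + 2887
38689 = 13·2887 + 1158
2887 = 2·1158 + 571
1158 = 2·571 + 16
571 = 35·16 + 11
16 = 1·11 + 5
11 = 2·5 + 1
5 = 5·1 + 0
Back-substitute:
1 = 11 − 2·5
1 = −2·16 + 3·11
1 = 3·571 − 107·16
1 = −107·1158 + 217·571
1 = 217·2887 − 541·1158
1 = −541·38689 + 7250·2887
1 = 7250·80265 − 15041·38689
1 = −15041·761074 + 142619·80265
1 = 142619·3124561 − 585517·761074
So 761074·(-585517) ≡ 1 (mod 3124561), i.e. 761074⁻¹ ≡ 2539044.
Then x ≡ 2539044·879108 ≡ 1251182 (mod 3124561); the smallest non-negative solution is x = 1251182.

1251182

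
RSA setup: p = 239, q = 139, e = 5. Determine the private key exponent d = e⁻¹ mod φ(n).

φ(n) = (p−1)(q−1) = 238·138 = 32844.
Need d with 5·d ≡ 1 (mod 32844). Apply the extended Euclidean algorithm:
32844 = 6568×5 + 4
5 = 1×4 + 1
4 = 4×1 + 0
Back-substitute:
1 = 5 − 4
1 = −32844 + 6569·5
So 5·6569 ≡ 1 (mod 32844), hence d = 6569.

6569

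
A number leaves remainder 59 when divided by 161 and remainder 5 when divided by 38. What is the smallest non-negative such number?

Write x = 59 + 161·k. Then 161·k ≡ 5 − 59 ≡ 22 (mod 38).
Need 161⁻¹ mod 38. Extended Euclid on (38, 9):
38 = 4×9 + 2
9 = 4×2 + 1
2 = 2×1 + 0
Back-substitute:
1 = 9 − 4·2
1 = −4·38 + 17·9
161⁻¹ ≡ 17 (mod 38), so k ≡ 17·22 ≡ 32 (mod 38).
x = 59 + 161·32 = 5211.

5211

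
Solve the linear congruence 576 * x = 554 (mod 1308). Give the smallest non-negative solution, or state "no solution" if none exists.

gcd(576, 1308):
1308 = 2·576 + 156
576 = 3·156 + 108
156 = 1·108 + 48
108 = 2·48 + 12
48 = 4·12 + 0
gcd = 12, but 12 ∤ 554, so the congruence has no solution.

no solution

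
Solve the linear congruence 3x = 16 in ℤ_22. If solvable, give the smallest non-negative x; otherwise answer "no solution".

20

First find gcd(3, 22):
22 = 7*3 + 1
3 = 3*1 + 0
gcd = 1, so a unique solution mod 22 exists.
Back-substitute for the Bézout coefficients:
1 = 22 − 7·3
So 3·(-7) ≡ 1 (mod 22), giving 3⁻¹ ≡ 15.
x ≡ 3⁻¹·16 ≡ 15·16 ≡ 20 (mod 22).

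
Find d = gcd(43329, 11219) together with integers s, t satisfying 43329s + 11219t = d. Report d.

Apply Euclid's algorithm to 43329 and 11219:
43329 = 3×11219 + 9672
11219 = 1×9672 + 1547
9672 = 6×1547 + 390
1547 = 3×390 + 377
390 = 1×377 + 13
377 = 29×13 + 0
gcd(43329, 11219) = 13.
Express as a combination:
13 = 390 − 377
13 = −1547 + 4·390
13 = 4·9672 − 25·1547
13 = −25·11219 + 29·9672
13 = 29·43329 − 112·11219
So 13 = (29)·43329 + (-112)·11219.

13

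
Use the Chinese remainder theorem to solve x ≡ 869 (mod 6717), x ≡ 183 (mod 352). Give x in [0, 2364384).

820343

Write x = 869 + 6717·k. Then 6717·k ≡ 183 − 869 ≡ 18 (mod 352).
Need 6717⁻¹ mod 352. Extended Euclid on (352, 29):
352 = 12*29 + 4
29 = 7*4 + 1
4 = 4*1 + 0
Back-substitute:
1 = 29 − 7·4
1 = −7·352 + 85·29
6717⁻¹ ≡ 85 (mod 352), so k ≡ 85·18 ≡ 122 (mod 352).
x = 869 + 6717·122 = 820343.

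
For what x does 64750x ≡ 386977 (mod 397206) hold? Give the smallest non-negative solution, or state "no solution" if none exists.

no solution

gcd(64750, 397206):
397206 = 6×64750 + 8706
64750 = 7×8706 + 3808
8706 = 2×3808 + 1090
3808 = 3×1090 + 538
1090 = 2×538 + 14
538 = 38×14 + 6
14 = 2×6 + 2
6 = 3×2 + 0
gcd = 2, but 2 ∤ 386977, so the congruence has no solution.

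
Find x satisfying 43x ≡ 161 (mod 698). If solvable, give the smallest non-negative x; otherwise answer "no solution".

231

First find gcd(43, 698):
698 = 16·43 + 10
43 = 4·10 + 3
10 = 3·3 + 1
3 = 3·1 + 0
gcd = 1, so a unique solution mod 698 exists.
Back-substitute for the Bézout coefficients:
1 = 10 − 3·3
1 = −3·43 + 13·10
1 = 13·698 − 211·43
So 43·(-211) ≡ 1 (mod 698), giving 43⁻¹ ≡ 487.
x ≡ 43⁻¹·161 ≡ 487·161 ≡ 231 (mod 698).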